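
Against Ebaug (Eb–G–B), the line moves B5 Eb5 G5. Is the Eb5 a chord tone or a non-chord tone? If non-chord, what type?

Chord tone (the root of Eb augmented triad).

Eb augmented triad contains Eb, G, B; Eb is the root, so it is a chord tone.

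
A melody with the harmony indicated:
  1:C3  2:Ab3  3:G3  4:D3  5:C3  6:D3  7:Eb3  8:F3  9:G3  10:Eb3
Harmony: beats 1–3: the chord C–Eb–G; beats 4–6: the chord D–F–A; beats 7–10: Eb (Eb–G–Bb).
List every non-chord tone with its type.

Ab3 (beat 2) — appoggiatura; C3 (beat 5) — neighbor tone; F3 (beat 8) — passing tone.

The harmony at that moment is C minor triad (C, Eb, G); Ab3 is not a chord tone.
It is approached by leap up from C3 and left by step down to G3.
Leap in, step out — an appoggiatura.
The harmony at that moment is D minor triad (D, F, A); C3 is not a chord tone.
It is approached by step down from D3 and left by step up to D3.
Step away and step back to the same note — a neighbor tone (lower neighbor).
The harmony at that moment is Eb major triad (Eb, G, Bb); F3 is not a chord tone.
It is approached by step up from Eb3 and left by step up to G3.
Step in, step out in the same direction — a passing tone.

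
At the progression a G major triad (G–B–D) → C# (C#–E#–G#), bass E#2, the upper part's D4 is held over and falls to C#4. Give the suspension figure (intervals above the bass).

At the second chord the bass is E#2. The suspended D4 lies a seventh above the bass; after resolving down by step to C#4, the interval above the bass becomes a sixth.
Suspension figures are named by those two intervals: 7–6.

7–6 suspension.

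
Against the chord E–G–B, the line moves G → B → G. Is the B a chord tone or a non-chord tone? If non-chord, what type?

E minor triad contains E, G, B; B is the fifth, so it is a chord tone.

Chord tone (the fifth of E minor triad).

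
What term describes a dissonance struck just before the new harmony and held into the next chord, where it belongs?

Approach: ahead of the chord change (typically by step), so it is dissonant against the current harmony. Departure: none — the same pitch is restated or held and is a chord tone of the new harmony.
Dissonant first, consonant once the harmony catches up: the note simply arrives early — an anticipation. (The reverse timing, consonant first and dissonant after the change, would be a suspension or retardation.)

Anticipation.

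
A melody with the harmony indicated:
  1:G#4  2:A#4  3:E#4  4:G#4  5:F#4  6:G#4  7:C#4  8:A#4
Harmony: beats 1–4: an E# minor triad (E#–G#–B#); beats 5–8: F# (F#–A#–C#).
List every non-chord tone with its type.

The harmony at that moment is E# minor triad (E#, G#, B#); A#4 is not a chord tone.
It is approached by step up from G#4 and left by leap down to E#4.
Step in, leap out — an escape tone.
The harmony at that moment is F# major triad (F#, A#, C#); G#4 is not a chord tone.
It is approached by step up from F#4 and left by leap down to C#4.
Step in, leap out — an escape tone.

A#4 (beat 2) — escape tone; G#4 (beat 6) — escape tone.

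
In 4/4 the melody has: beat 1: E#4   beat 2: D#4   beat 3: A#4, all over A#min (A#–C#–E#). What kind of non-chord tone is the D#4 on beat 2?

The harmony at that moment is A# minor triad (A#, C#, E#); D#4 is not a chord tone.
It is approached by step down from E#4 and left by leap up to A#4.
Step in, leap out, on a weak beat — an escape tone.

Escape tone.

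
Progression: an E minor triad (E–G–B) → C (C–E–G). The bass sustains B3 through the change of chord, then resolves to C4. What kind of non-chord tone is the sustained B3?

The harmony at that moment is C major triad (C, E, G); B3 is not a chord tone.
It is held over (the same pitch as the preceding B3) and left by step up to C4.
Held over from the previous chord and resolving up by step — a retardation.

B3 is a retardation.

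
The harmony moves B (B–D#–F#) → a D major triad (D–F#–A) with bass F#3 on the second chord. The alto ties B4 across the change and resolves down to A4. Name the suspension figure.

4–3 suspension.

At the second chord the bass is F#3. The suspended B4 lies a fourth above the bass; after resolving down by step to A4, the interval above the bass becomes a third.
Suspension figures are named by those two intervals: 4–3.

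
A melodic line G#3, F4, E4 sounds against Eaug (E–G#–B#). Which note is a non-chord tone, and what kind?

F4 is an appoggiatura.

The harmony at that moment is E augmented triad (E, G#, B#); F4 is not a chord tone.
It is approached by leap up from G#3 and left by step down to E4.
Leap in, step out — an appoggiatura.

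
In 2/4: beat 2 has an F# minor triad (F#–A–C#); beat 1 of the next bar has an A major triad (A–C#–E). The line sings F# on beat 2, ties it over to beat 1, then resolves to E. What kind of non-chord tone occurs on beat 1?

The harmony at that moment is A major triad (A, C#, E); F# is not a chord tone.
It is held over (the same pitch as the preceding F#) and left by step down to E.
Held over from the previous chord and resolving down by step — a suspension.

Suspension.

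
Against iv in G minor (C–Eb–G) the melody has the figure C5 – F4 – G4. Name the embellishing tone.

F4 is an appoggiatura.

The harmony at that moment is C minor triad (C, Eb, G); F4 is not a chord tone.
It is approached by leap down from C5 and left by step up to G4.
Leap in, step out — an appoggiatura.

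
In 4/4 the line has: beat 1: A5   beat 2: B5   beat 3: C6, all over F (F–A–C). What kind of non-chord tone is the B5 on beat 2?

The harmony at that moment is F major triad (F, A, C); B5 is not a chord tone.
It is approached by step up from A5 and left by step up to C6.
Step in, step out in the same direction — a passing tone.

Passing tone.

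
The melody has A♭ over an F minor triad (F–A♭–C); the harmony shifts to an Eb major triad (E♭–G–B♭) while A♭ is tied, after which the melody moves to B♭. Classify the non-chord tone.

The harmony at that moment is E♭ major triad (E♭, G, B♭); A♭ is not a chord tone.
It is held over (the same pitch as the preceding A♭) and left by step up to B♭.
Held over from the previous chord and resolving up by step — a retardation.

A♭ is a retardation.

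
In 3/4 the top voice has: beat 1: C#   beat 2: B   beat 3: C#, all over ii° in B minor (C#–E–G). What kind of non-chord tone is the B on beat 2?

The harmony at that moment is C# diminished triad (C#, E, G); B is not a chord tone.
It is approached by step down from C# and left by step up to C#.
Step away and step back to the same note — a neighbor tone (lower neighbor).

Lower neighbor tone.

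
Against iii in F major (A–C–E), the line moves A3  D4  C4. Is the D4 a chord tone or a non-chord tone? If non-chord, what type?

The harmony at that moment is A minor triad (A, C, E); D4 is not a chord tone.
It is approached by leap up from A3 and left by step down to C4.
Leap in, step out — an appoggiatura.

Non-chord tone — an appoggiatura.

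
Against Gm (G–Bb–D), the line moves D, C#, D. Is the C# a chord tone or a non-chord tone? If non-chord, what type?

The harmony at that moment is G minor triad (G, Bb, D); C# is not a chord tone.
It is approached by step down from D and left by step up to D.
Step away and step back to the same note — a neighbor tone (lower neighbor).

Non-chord tone — a neighbor tone.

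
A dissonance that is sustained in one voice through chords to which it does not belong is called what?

Pedal tone.

Approach: none. Departure: none — a single pitch is sustained while the chords change around it, passing through harmonies that do not contain it.
No melodic motion at all; the dissonance is created entirely by the moving harmonies against the stationary note — a pedal tone (pedal point).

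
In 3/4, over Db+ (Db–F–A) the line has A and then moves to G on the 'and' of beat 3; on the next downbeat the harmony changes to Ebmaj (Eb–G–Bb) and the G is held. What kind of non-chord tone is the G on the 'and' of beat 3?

The harmony at that moment is Db augmented triad (Db, F, A); G is not a chord tone.
It is approached by step down from A and then sustained as the same pitch into the next harmony.
Arriving early and becoming a chord tone when the harmony changes — an anticipation.

Anticipation.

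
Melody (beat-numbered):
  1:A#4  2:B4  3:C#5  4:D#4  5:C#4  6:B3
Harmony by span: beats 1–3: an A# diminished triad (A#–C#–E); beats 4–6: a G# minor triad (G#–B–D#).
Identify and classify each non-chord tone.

B4 (beat 2) — passing tone; C#4 (beat 5) — passing tone.

The harmony at that moment is A# diminished triad (A#, C#, E); B4 is not a chord tone.
It is approached by step up from A#4 and left by step up to C#5.
Step in, step out in the same direction — a passing tone.
The harmony at that moment is G# minor triad (G#, B, D#); C#4 is not a chord tone.
It is approached by step down from D#4 and left by step down to B3.
Step in, step out in the same direction — a passing tone.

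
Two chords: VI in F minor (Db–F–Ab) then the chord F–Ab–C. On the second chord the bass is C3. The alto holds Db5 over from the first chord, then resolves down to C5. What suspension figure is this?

At the second chord the bass is C3. The suspended Db5 lies a ninth above the bass; after resolving down by step to C5, the interval above the bass becomes an octave.
Suspension figures are named by those two intervals: 9–8.

9–8 suspension.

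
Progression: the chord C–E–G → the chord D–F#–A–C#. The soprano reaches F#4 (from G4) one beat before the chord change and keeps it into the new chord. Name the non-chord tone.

F#4 is an anticipation.

The harmony at that moment is C major triad (C, E, G); F#4 is not a chord tone.
It is approached by step down from G4 and then sustained as the same pitch into the next harmony.
Arriving early and becoming a chord tone when the harmony changes — an anticipation.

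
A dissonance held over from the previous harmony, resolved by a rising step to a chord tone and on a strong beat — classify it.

Retardation.

Approach: by preparation — the pitch is first a chord tone, then held (tied or repeated) while the harmony changes under it. Departure: up by step. Metric position: strong.
A prepared dissonance that resolves upward by step — a retardation. (The same figure resolving downward would be a suspension.)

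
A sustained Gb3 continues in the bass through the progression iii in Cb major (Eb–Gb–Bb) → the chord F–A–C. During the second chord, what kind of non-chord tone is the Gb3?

The harmony at that moment is F major triad (F, A, C); Gb3 is not a chord tone.
It is held over (the same pitch as the preceding Gb3) and then sustained as the same pitch into the next harmony.
Sustained through a change of harmony — a pedal tone.

Pedal tone (pedal point).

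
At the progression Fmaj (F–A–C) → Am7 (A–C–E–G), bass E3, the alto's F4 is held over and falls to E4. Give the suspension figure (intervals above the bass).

9–8 suspension.

At the second chord the bass is E3. The suspended F4 lies a ninth above the bass; after resolving down by step to E4, the interval above the bass becomes an octave.
Suspension figures are named by those two intervals: 9–8.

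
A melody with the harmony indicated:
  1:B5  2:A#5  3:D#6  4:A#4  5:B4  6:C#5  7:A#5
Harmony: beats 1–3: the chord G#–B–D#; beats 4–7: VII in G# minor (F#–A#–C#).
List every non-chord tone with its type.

A#5 (beat 2) — escape tone; B4 (beat 5) — passing tone.

The harmony at that moment is G# minor triad (G#, B, D#); A#5 is not a chord tone.
It is approached by step down from B5 and left by leap up to D#6.
Step in, leap out — an escape tone.
The harmony at that moment is F# major triad (F#, A#, C#); B4 is not a chord tone.
It is approached by step up from A#4 and left by step up to C#5.
Step in, step out in the same direction — a passing tone.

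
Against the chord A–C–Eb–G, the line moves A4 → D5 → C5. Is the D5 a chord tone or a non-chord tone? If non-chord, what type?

The harmony at that moment is A half-diminished seventh chord (A, C, Eb, G); D5 is not a chord tone.
It is approached by leap up from A4 and left by step down to C5.
Leap in, step out — an appoggiatura.

Non-chord tone — an appoggiatura.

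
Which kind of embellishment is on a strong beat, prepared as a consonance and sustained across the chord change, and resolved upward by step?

Retardation.

Approach: by preparation — the pitch is first a chord tone, then held (tied or repeated) while the harmony changes under it. Departure: up by step. Metric position: strong.
A prepared dissonance that resolves upward by step — a retardation. (The same figure resolving downward would be a suspension.)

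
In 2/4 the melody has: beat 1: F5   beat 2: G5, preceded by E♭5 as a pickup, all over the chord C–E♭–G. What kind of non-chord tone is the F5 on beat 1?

Passing tone.

The harmony at that moment is C minor triad (C, E♭, G); F5 is not a chord tone.
It is approached by step up from E♭5 and left by step up to G5.
Step in, step out in the same direction — a passing tone.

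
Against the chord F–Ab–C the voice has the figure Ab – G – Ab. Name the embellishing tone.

The harmony at that moment is F minor triad (F, Ab, C); G is not a chord tone.
It is approached by step down from Ab and left by step up to Ab.
Step away and step back to the same note — a neighbor tone (lower neighbor).

G is a neighbor tone.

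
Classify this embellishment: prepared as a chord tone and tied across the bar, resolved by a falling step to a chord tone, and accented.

Suspension.

Approach: by preparation — the pitch is first a chord tone, then held (tied or repeated) while the harmony changes under it. Departure: down by step. Metric position: strong.
A prepared dissonance that resolves downward by step — a suspension. (The same figure resolving upward would be a retardation.)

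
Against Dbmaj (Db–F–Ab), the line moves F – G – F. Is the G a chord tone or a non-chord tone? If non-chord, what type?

Non-chord tone — a neighbor tone.

The harmony at that moment is Db major triad (Db, F, Ab); G is not a chord tone.
It is approached by step up from F and left by step down to F.
Step away and step back to the same note — a neighbor tone (upper neighbor).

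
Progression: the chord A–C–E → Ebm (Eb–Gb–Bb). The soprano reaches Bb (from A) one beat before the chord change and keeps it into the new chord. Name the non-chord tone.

Bb is an anticipation.

The harmony at that moment is A minor triad (A, C, E); Bb is not a chord tone.
It is approached by step up from A and then sustained as the same pitch into the next harmony.
Arriving early and becoming a chord tone when the harmony changes — an anticipation.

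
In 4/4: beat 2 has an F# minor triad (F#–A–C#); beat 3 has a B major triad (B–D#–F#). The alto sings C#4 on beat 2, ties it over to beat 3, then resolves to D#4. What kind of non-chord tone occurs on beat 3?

The harmony at that moment is B major triad (B, D#, F#); C#4 is not a chord tone.
It is held over (the same pitch as the preceding C#4) and left by step up to D#4.
Held over from the previous chord and resolving up by step — a retardation.

Retardation.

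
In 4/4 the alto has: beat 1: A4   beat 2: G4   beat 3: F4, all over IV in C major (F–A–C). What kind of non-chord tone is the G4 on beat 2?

The harmony at that moment is F major triad (F, A, C); G4 is not a chord tone.
It is approached by step down from A4 and left by step down to F4.
Step in, step out in the same direction — a passing tone.

Passing tone.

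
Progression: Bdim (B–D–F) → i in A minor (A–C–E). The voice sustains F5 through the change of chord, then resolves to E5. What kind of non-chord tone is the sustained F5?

The harmony at that moment is A minor triad (A, C, E); F5 is not a chord tone.
It is held over (the same pitch as the preceding F5) and left by step down to E5.
Held over from the previous chord and resolving down by step — a suspension.

F5 is a suspension.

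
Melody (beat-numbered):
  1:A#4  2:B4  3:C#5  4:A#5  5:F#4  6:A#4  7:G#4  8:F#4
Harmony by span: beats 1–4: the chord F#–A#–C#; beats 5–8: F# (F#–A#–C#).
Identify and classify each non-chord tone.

The harmony at that moment is F# major triad (F#, A#, C#); B4 is not a chord tone.
It is approached by step up from A#4 and left by step up to C#5.
Step in, step out in the same direction — a passing tone.
The harmony at that moment is F# major triad (F#, A#, C#); G#4 is not a chord tone.
It is approached by step down from A#4 and left by step down to F#4.
Step in, step out in the same direction — a passing tone.

B4 (beat 2) — passing tone; G#4 (beat 7) — passing tone.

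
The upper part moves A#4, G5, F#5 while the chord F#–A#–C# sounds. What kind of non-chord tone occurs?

The harmony at that moment is F# major triad (F#, A#, C#); G5 is not a chord tone.
It is approached by leap up from A#4 and left by step down to F#5.
Leap in, step out — an appoggiatura.

G5 is an appoggiatura.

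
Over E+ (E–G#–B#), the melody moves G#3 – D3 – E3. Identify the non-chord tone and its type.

The harmony at that moment is E augmented triad (E, G#, B#); D3 is not a chord tone.
It is approached by leap down from G#3 and left by step up to E3.
Leap in, step out — an appoggiatura.

D3 is an appoggiatura.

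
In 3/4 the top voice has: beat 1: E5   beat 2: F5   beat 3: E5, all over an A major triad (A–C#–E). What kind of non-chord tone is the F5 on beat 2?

The harmony at that moment is A major triad (A, C#, E); F5 is not a chord tone.
It is approached by step up from E5 and left by step down to E5.
Step away and step back to the same note — a neighbor tone (upper neighbor).

Upper neighbor tone.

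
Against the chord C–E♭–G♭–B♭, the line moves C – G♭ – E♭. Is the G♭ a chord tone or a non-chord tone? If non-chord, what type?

Chord tone (the fifth of C half-diminished seventh chord).

C half-diminished seventh chord contains C, E♭, G♭, B♭; G♭ is the fifth, so it is a chord tone.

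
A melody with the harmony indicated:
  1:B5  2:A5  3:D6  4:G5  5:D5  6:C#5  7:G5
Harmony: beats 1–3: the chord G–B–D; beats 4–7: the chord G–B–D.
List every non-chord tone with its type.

The harmony at that moment is G major triad (G, B, D); A5 is not a chord tone.
It is approached by step down from B5 and left by leap up to D6.
Step in, leap out — an escape tone.
The harmony at that moment is G major triad (G, B, D); C#5 is not a chord tone.
It is approached by step down from D5 and left by leap up to G5.
Step in, leap out — an escape tone.

A5 (beat 2) — escape tone; C#5 (beat 6) — escape tone.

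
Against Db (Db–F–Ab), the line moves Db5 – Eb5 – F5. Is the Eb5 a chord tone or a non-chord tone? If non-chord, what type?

Non-chord tone — a passing tone.

The harmony at that moment is Db major triad (Db, F, Ab); Eb5 is not a chord tone.
It is approached by step up from Db5 and left by step up to F5.
Step in, step out in the same direction — a passing tone.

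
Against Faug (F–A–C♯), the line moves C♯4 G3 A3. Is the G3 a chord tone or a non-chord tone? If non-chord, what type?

The harmony at that moment is F augmented triad (F, A, C♯); G3 is not a chord tone.
It is approached by leap down from C♯4 and left by step up to A3.
Leap in, step out — an appoggiatura.

Non-chord tone — an appoggiatura.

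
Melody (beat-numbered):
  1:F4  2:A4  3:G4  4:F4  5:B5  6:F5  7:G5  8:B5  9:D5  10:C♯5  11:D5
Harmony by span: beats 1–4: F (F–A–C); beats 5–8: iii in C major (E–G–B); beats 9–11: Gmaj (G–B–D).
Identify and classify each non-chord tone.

The harmony at that moment is F major triad (F, A, C); G4 is not a chord tone.
It is approached by step down from A4 and left by step down to F4.
Step in, step out in the same direction — a passing tone.
The harmony at that moment is E minor triad (E, G, B); F5 is not a chord tone.
It is approached by leap down from B5 and left by step up to G5.
Leap in, step out — an appoggiatura.
The harmony at that moment is G major triad (G, B, D); C♯5 is not a chord tone.
It is approached by step down from D5 and left by step up to D5.
Step away and step back to the same note — a neighbor tone (lower neighbor).

G4 (beat 3) — passing tone; F5 (beat 6) — appoggiatura; C♯5 (beat 10) — neighbor tone.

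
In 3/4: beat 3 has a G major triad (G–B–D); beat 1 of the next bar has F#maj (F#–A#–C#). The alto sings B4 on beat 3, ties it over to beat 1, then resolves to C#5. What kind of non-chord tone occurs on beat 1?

Retardation.

The harmony at that moment is F# major triad (F#, A#, C#); B4 is not a chord tone.
It is held over (the same pitch as the preceding B4) and left by step up to C#5.
Held over from the previous chord and resolving up by step — a retardation.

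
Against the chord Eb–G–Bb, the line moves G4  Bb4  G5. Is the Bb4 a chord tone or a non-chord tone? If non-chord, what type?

Chord tone (the fifth of Eb major triad).

Eb major triad contains Eb, G, Bb; Bb is the fifth, so it is a chord tone.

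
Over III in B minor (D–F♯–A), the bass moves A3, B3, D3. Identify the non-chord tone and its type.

The harmony at that moment is D major triad (D, F♯, A); B3 is not a chord tone.
It is approached by step up from A3 and left by leap down to D3.
Step in, leap out — an escape tone.

B3 is an escape tone.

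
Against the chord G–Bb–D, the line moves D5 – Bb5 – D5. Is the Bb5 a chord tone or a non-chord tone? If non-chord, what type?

Chord tone (the third of G minor triad).

G minor triad contains G, Bb, D; Bb is the third, so it is a chord tone.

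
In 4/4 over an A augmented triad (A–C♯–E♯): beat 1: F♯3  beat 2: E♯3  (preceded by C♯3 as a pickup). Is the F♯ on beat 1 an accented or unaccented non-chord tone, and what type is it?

The harmony at that moment is A augmented triad (A, C♯, E♯); F♯3 is not a chord tone.
It is approached by leap up from C♯3 and left by step down to E♯3.
Leap in, step out — an appoggiatura.
It falls on the downbeat, so it is accented.

Accented appoggiatura.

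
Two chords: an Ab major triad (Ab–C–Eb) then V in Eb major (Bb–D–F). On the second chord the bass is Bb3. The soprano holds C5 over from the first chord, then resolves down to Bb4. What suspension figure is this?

9–8 suspension.

At the second chord the bass is Bb3. The suspended C5 lies a ninth above the bass; after resolving down by step to Bb4, the interval above the bass becomes an octave.
Suspension figures are named by those two intervals: 9–8.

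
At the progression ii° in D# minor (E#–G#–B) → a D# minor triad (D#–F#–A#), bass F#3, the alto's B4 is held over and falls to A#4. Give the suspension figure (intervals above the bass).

4–3 suspension.

At the second chord the bass is F#3. The suspended B4 lies a fourth above the bass; after resolving down by step to A#4, the interval above the bass becomes a third.
Suspension figures are named by those two intervals: 4–3.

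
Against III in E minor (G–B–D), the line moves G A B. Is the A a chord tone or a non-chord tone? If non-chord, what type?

The harmony at that moment is G major triad (G, B, D); A is not a chord tone.
It is approached by step up from G and left by step up to B.
Step in, step out in the same direction — a passing tone.

Non-chord tone — a passing tone.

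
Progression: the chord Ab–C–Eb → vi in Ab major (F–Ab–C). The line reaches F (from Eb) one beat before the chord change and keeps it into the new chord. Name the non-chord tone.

F is an anticipation.

The harmony at that moment is Ab major triad (Ab, C, Eb); F is not a chord tone.
It is approached by step up from Eb and then sustained as the same pitch into the next harmony.
Arriving early and becoming a chord tone when the harmony changes — an anticipation.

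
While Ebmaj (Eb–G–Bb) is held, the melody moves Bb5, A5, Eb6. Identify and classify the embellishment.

A5 is an escape tone.

The harmony at that moment is Eb major triad (Eb, G, Bb); A5 is not a chord tone.
It is approached by step down from Bb5 and left by leap up to Eb6.
Step in, leap out — an escape tone.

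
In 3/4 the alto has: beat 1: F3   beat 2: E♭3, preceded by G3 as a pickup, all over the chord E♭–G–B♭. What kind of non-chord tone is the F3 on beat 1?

The harmony at that moment is E♭ major triad (E♭, G, B♭); F3 is not a chord tone.
It is approached by step down from G3 and left by step down to E♭3.
Step in, step out in the same direction — a passing tone.

Passing tone.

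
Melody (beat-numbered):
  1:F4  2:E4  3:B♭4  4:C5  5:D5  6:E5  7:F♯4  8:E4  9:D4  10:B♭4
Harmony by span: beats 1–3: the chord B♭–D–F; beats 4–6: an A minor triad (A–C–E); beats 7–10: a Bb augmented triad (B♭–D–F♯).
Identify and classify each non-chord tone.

The harmony at that moment is B♭ major triad (B♭, D, F); E4 is not a chord tone.
It is approached by step down from F4 and left by leap up to B♭4.
Step in, leap out — an escape tone.
The harmony at that moment is A minor triad (A, C, E); D5 is not a chord tone.
It is approached by step up from C5 and left by step up to E5.
Step in, step out in the same direction — a passing tone.
The harmony at that moment is B♭ augmented triad (B♭, D, F♯); E4 is not a chord tone.
It is approached by step down from F♯4 and left by step down to D4.
Step in, step out in the same direction — a passing tone.

E4 (beat 2) — escape tone; D5 (beat 5) — passing tone; E4 (beat 8) — passing tone.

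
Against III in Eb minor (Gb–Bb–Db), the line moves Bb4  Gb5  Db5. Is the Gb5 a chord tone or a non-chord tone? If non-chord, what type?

Gb major triad contains Gb, Bb, Db; Gb is the root, so it is a chord tone.

Chord tone (the root of Gb major triad).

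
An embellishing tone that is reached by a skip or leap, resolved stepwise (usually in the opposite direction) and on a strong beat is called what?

Appoggiatura.

Approach: by leap. Departure: by step. Metric position: strong.
Leap in, step out, in a metrically strong position — an appoggiatura. (It is the mirror image of the escape tone, which steps in and leaps out from a weak position.)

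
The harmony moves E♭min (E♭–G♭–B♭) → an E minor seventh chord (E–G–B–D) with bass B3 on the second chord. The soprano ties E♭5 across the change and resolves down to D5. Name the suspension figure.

4–3 suspension.

At the second chord the bass is B3. The suspended E♭5 lies a fourth above the bass; after resolving down by step to D5, the interval above the bass becomes a third.
Suspension figures are named by those two intervals: 4–3.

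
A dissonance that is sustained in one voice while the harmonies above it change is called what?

Approach: none. Departure: none — a single pitch is sustained while the chords change around it, passing through harmonies that do not contain it.
No melodic motion at all; the dissonance is created entirely by the moving harmonies against the stationary note — a pedal tone (pedal point).

Pedal tone.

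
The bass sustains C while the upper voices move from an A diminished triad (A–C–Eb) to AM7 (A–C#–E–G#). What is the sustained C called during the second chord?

The harmony at that moment is A major seventh chord (A, C#, E, G#); C is not a chord tone.
It is held over (the same pitch as the preceding C) and then sustained as the same pitch into the next harmony.
Sustained through a change of harmony — a pedal tone.

Pedal tone (pedal point).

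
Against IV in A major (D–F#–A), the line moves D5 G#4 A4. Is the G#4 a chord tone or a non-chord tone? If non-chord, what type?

The harmony at that moment is D major triad (D, F#, A); G#4 is not a chord tone.
It is approached by leap down from D5 and left by step up to A4.
Leap in, step out — an appoggiatura.

Non-chord tone — an appoggiatura.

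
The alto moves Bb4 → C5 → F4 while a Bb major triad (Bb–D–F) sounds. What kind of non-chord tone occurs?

C5 is an escape tone.

The harmony at that moment is Bb major triad (Bb, D, F); C5 is not a chord tone.
It is approached by step up from Bb4 and left by leap down to F4.
Step in, leap out — an escape tone.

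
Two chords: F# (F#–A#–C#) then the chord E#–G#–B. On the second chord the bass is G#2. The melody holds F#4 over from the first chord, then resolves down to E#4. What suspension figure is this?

At the second chord the bass is G#2. The suspended F#4 lies a seventh above the bass; after resolving down by step to E#4, the interval above the bass becomes a sixth.
Suspension figures are named by those two intervals: 7–6.

7–6 suspension.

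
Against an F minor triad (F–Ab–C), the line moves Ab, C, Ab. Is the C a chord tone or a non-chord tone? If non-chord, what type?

Chord tone (the fifth of F minor triad).

F minor triad contains F, Ab, C; C is the fifth, so it is a chord tone.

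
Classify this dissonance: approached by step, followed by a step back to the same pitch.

Approach: by step. Departure: by step in the opposite direction, back to the starting pitch.
Stepwise on both sides but reversing to return to the same chord tone — a neighbor tone. (Had it continued onward in the same direction it would be a passing tone instead.)

Neighbor tone.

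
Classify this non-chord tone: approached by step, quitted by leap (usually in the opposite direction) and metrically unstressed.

Approach: by step. Departure: by leap. Metric position: weak.
Step in, leap out, from a weak position — an escape tone (échappée). (It is the mirror image of the appoggiatura, which leaps in and steps out on a strong beat.)

Escape tone.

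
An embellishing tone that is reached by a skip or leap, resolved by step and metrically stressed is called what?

Approach: by leap. Departure: by step. Metric position: strong.
Leap in, step out, in a metrically strong position — an appoggiatura. (It is the mirror image of the escape tone, which steps in and leaps out from a weak position.)

Appoggiatura.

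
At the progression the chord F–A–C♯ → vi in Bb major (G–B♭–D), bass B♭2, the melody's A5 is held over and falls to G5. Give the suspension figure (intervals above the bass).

7–6 suspension.

At the second chord the bass is B♭2. The suspended A5 lies a seventh above the bass; after resolving down by step to G5, the interval above the bass becomes a sixth.
Suspension figures are named by those two intervals: 7–6.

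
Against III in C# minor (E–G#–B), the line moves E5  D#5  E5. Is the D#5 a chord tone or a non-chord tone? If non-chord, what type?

The harmony at that moment is E major triad (E, G#, B); D#5 is not a chord tone.
It is approached by step down from E5 and left by step up to E5.
Step away and step back to the same note — a neighbor tone (lower neighbor).

Non-chord tone — a neighbor tone.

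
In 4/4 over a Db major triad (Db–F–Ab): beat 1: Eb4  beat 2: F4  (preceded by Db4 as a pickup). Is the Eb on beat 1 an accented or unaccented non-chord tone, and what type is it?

The harmony at that moment is Db major triad (Db, F, Ab); Eb4 is not a chord tone.
It is approached by step up from Db4 and left by step up to F4.
Step in, step out in the same direction — a passing tone.
It falls on the downbeat, so it is accented.

Accented passing tone.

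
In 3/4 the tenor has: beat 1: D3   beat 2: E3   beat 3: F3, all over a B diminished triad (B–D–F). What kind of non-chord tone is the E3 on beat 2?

Passing tone.

The harmony at that moment is B diminished triad (B, D, F); E3 is not a chord tone.
It is approached by step up from D3 and left by step up to F3.
Step in, step out in the same direction — a passing tone.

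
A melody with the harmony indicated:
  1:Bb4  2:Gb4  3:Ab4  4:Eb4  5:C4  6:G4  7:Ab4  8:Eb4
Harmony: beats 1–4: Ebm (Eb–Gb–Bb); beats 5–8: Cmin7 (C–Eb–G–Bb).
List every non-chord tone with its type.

Ab4 (beat 3) — escape tone; Ab4 (beat 7) — escape tone.

The harmony at that moment is Eb minor triad (Eb, Gb, Bb); Ab4 is not a chord tone.
It is approached by step up from Gb4 and left by leap down to Eb4.
Step in, leap out — an escape tone.
The harmony at that moment is C minor seventh chord (C, Eb, G, Bb); Ab4 is not a chord tone.
It is approached by step up from G4 and left by leap down to Eb4.
Step in, leap out — an escape tone.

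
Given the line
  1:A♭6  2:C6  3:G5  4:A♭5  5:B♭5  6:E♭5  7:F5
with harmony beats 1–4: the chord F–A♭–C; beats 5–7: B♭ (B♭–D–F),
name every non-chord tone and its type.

The harmony at that moment is F minor triad (F, A♭, C); G5 is not a chord tone.
It is approached by leap down from C6 and left by step up to A♭5.
Leap in, step out — an appoggiatura.
The harmony at that moment is B♭ major triad (B♭, D, F); E♭5 is not a chord tone.
It is approached by leap down from B♭5 and left by step up to F5.
Leap in, step out — an appoggiatura.

G5 (beat 3) — appoggiatura; E♭5 (beat 6) — appoggiatura.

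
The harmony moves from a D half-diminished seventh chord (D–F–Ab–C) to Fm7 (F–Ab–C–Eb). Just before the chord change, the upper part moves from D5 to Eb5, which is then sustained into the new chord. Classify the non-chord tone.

The harmony at that moment is D half-diminished seventh chord (D, F, Ab, C); Eb5 is not a chord tone.
It is approached by step up from D5 and then sustained as the same pitch into the next harmony.
Arriving early and becoming a chord tone when the harmony changes — an anticipation.

Eb5 is an anticipation.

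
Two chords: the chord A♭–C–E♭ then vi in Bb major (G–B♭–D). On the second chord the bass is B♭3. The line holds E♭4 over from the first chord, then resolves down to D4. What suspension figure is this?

4–3 suspension.

At the second chord the bass is B♭3. The suspended E♭4 lies a fourth above the bass; after resolving down by step to D4, the interval above the bass becomes a third.
Suspension figures are named by those two intervals: 4–3.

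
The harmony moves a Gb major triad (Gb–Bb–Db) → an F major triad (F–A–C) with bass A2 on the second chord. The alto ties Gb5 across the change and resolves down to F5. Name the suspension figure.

7–6 suspension.

At the second chord the bass is A2. The suspended Gb5 lies a seventh above the bass; after resolving down by step to F5, the interval above the bass becomes a sixth.
Suspension figures are named by those two intervals: 7–6.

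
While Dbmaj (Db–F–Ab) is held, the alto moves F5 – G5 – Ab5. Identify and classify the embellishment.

The harmony at that moment is Db major triad (Db, F, Ab); G5 is not a chord tone.
It is approached by step up from F5 and left by step up to Ab5.
Step in, step out in the same direction — a passing tone.

G5 is a passing tone.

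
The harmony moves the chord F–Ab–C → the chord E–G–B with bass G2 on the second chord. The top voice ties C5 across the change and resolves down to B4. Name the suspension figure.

At the second chord the bass is G2. The suspended C5 lies a fourth above the bass; after resolving down by step to B4, the interval above the bass becomes a third.
Suspension figures are named by those two intervals: 4–3.

4–3 suspension.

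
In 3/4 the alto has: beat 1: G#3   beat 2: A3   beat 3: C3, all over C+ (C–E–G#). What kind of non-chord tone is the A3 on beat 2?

Escape tone.

The harmony at that moment is C augmented triad (C, E, G#); A3 is not a chord tone.
It is approached by step up from G#3 and left by leap down to C3.
Step in, leap out, on a weak beat — an escape tone.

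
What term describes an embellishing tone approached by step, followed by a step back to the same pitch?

Neighbor tone.

Approach: by step. Departure: by step in the opposite direction, back to the starting pitch.
Stepwise on both sides but reversing to return to the same chord tone — a neighbor tone. (Had it continued onward in the same direction it would be a passing tone instead.)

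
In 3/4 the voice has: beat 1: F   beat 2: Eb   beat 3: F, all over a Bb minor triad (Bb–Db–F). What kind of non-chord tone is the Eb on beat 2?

Lower neighbor tone.

The harmony at that moment is Bb minor triad (Bb, Db, F); Eb is not a chord tone.
It is approached by step down from F and left by step up to F.
Step away and step back to the same note — a neighbor tone (lower neighbor).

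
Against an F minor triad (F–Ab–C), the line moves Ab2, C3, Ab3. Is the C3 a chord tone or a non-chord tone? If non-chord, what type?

Chord tone (the fifth of F minor triad).

F minor triad contains F, Ab, C; C is the fifth, so it is a chord tone.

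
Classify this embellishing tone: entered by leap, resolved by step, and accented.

Approach: by leap. Departure: by step. Metric position: strong.
Leap in, step out, in a metrically strong position — an appoggiatura. (It is the mirror image of the escape tone, which steps in and leaps out from a weak position.)

Appoggiatura.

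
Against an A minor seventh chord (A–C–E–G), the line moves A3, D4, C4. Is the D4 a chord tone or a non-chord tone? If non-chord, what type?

Non-chord tone — an appoggiatura.

The harmony at that moment is A minor seventh chord (A, C, E, G); D4 is not a chord tone.
It is approached by leap up from A3 and left by step down to C4.
Leap in, step out — an appoggiatura.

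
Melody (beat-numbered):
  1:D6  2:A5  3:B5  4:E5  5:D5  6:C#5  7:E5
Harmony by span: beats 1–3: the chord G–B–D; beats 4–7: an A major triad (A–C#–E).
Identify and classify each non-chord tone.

A5 (beat 2) — appoggiatura; D5 (beat 5) — passing tone.

The harmony at that moment is G major triad (G, B, D); A5 is not a chord tone.
It is approached by leap down from D6 and left by step up to B5.
Leap in, step out — an appoggiatura.
The harmony at that moment is A major triad (A, C#, E); D5 is not a chord tone.
It is approached by step down from E5 and left by step down to C#5.
Step in, step out in the same direction — a passing tone.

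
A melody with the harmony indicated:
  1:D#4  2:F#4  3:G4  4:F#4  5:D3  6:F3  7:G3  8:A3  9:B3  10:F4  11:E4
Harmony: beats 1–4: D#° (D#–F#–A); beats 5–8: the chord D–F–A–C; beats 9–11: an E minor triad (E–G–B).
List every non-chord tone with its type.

G4 (beat 3) — neighbor tone; G3 (beat 7) — passing tone; F4 (beat 10) — appoggiatura.

The harmony at that moment is D# diminished triad (D#, F#, A); G4 is not a chord tone.
It is approached by step up from F#4 and left by step down to F#4.
Step away and step back to the same note — a neighbor tone (upper neighbor).
The harmony at that moment is D minor seventh chord (D, F, A, C); G3 is not a chord tone.
It is approached by step up from F3 and left by step up to A3.
Step in, step out in the same direction — a passing tone.
The harmony at that moment is E minor triad (E, G, B); F4 is not a chord tone.
It is approached by leap up from B3 and left by step down to E4.
Leap in, step out — an appoggiatura.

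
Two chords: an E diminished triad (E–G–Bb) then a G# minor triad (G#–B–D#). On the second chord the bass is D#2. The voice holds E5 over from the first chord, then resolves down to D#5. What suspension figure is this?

9–8 suspension.

At the second chord the bass is D#2. The suspended E5 lies a ninth above the bass; after resolving down by step to D#5, the interval above the bass becomes an octave.
Suspension figures are named by those two intervals: 9–8.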